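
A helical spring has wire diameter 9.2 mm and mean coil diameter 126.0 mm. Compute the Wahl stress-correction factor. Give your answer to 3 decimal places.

C = D/d = 126.0/9.2 = 13.6957
K_W = (4C−1)/(4C−4) + 0.615/C = 53.783/50.783 + 0.0449 = 1.1040

1.104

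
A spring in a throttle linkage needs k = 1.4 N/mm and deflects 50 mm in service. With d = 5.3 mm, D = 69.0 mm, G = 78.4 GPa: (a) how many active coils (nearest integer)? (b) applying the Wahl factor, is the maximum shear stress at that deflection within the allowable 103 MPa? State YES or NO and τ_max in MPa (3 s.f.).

(a) 17 coils; (b) YES, τ_max = 90.7 MPa

N_a = Gd⁴/(8D³k) = (78.4×10³)(5.3⁴)/(8·69.0³·1.4) = 16.81 → N_a = 17
Actual rate k = Gd⁴/(8D³·17) = 1.3846 N/mm
Working load F = kδ = 1.3846·50 = 69.231 N
C = 69.0/5.3 = 13.0189; K_W = (4C−1)/(4C−4)+0.615/C = 1.1096
τ_max = K_W·8FD/(πd³) = 1.1096·81.708 = 90.667 MPa
τ_max ≤ 103 MPa → acceptable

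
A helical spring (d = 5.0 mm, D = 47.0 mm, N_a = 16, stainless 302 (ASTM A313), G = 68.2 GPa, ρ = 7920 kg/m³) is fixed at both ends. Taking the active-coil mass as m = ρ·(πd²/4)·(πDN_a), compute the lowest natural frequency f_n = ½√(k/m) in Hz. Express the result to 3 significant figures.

k = Gd⁴/(8D³N_a) = (68.2×10³)(5.0⁴)/(8·47.0³·16) = 3.2075 N/mm = 3207.5 N/m
Wire length L = πDN_a = π·47.0·16 = 2362.5 mm
m = ρ·(πd²/4)·L = 7920 × 19.635×10⁻⁶ m² × 2.3625 m = 0.36739 kg
f_n = ½√(k/m) = 0.5·√(3207.5/0.36739) = 0.5·√(8730.5) = 46.719 Hz

46.7 Hz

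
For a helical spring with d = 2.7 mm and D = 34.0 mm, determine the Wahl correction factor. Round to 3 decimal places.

1.114

C = D/d = 34.0/2.7 = 12.5926
K_W = (4C−1)/(4C−4) + 0.615/C = 49.370/46.370 + 0.0488 = 1.1135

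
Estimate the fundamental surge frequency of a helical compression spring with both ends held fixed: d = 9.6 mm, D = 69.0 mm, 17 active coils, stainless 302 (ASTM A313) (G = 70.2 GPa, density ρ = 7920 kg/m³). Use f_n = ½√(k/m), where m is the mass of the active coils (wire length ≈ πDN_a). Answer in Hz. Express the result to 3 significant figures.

k = Gd⁴/(8D³N_a) = (70.2×10³)(9.6⁴)/(8·69.0³·17) = 13.346 N/mm = 13346 N/m
Wire length L = πDN_a = π·69.0·17 = 3685.1 mm
m = ρ·(πd²/4)·L = 7920 × 72.382×10⁻⁶ m² × 3.6851 m = 2.1125 kg
f_n = ½√(k/m) = 0.5·√(13346/2.1125) = 0.5·√(6317.3) = 39.741 Hz

39.7 Hz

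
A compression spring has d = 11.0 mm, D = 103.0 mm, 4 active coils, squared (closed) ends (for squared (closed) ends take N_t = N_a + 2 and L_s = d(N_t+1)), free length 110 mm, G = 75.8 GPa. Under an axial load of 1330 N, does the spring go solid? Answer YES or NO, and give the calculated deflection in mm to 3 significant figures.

k = Gd⁴/(8D³N_a) = (75.8×10³)(11.0⁴)/(8·103.0³·4) = 31.738 N/mm
N_t = 6; L_s = 11.0·7 = 77 mm; δ_solid = L₀ − L_s = 110 − 77 = 33 mm
δ = F/k = 1330/31.738 = 41.906 mm
δ ≥ δ_solid → spring goes solid

YES, δ = 41.9 mm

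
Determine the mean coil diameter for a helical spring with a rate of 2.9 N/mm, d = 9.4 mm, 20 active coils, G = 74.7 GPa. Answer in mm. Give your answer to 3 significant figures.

D = (Gd⁴/(8N_a·k))^(1/3) = (74.7×10³·9.4⁴/(8·20·2.9))^(1/3)
  = (1.25694e+06)^(1/3) = 107.9207 mm

108 mm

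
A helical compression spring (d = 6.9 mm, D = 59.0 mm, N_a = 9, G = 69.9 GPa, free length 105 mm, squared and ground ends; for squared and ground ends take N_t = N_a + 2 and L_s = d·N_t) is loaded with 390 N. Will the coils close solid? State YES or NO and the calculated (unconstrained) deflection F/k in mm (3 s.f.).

YES, δ = 36.4 mm

k = Gd⁴/(8D³N_a) = (69.9×10³)(6.9⁴)/(8·59.0³·9) = 10.715 N/mm
N_t = 11; L_s = 6.9·11 = 75.9 mm; δ_solid = L₀ − L_s = 105 − 75.9 = 29.1 mm
δ = F/k = 390/10.715 = 36.398 mm
δ ≥ δ_solid → spring goes solid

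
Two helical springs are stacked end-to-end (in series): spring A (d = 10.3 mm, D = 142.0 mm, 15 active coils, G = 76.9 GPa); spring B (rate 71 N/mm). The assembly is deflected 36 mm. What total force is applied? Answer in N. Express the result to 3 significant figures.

87.6 N

k_A = Gd⁴/(8D³N_a) = (76.9×10³)(10.3⁴)/(8·142.0³·15) = 2.519 N/mm
Series: 1/k_eq = 1/2.519 + 1/71 = 0.41107; k_eq = 2.4327 N/mm
F = k_eq·δ = 2.4327·36 = 87.577 N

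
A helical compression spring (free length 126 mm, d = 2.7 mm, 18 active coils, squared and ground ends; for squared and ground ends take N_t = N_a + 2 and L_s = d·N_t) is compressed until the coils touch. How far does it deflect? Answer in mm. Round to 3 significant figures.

72.0 mm

N_t = 20; L_s = 2.7·20 = 54 mm
δ_solid = L₀ − L_s = 126 − 54 = 72 mm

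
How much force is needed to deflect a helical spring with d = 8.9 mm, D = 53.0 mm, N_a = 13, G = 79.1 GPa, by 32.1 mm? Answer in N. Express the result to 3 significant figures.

k = Gd⁴/(8D³N_a) = (79.1×10³)(8.9⁴)/(8·53.0³·13) = 32.054 N/mm
F = k·δ = 32.054 × 32.1 = 1028.9 N

1030 N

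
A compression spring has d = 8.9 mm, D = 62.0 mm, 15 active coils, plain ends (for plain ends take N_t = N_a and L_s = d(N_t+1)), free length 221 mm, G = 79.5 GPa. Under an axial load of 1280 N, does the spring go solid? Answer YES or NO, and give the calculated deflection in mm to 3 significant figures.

NO, δ = 73.4 mm

k = Gd⁴/(8D³N_a) = (79.5×10³)(8.9⁴)/(8·62.0³·15) = 17.441 N/mm
N_t = 15; L_s = 8.9·16 = 142.4 mm; δ_solid = L₀ − L_s = 221 − 142.4 = 78.6 mm
δ = F/k = 1280/17.441 = 73.39 mm
δ < δ_solid → spring does not go solid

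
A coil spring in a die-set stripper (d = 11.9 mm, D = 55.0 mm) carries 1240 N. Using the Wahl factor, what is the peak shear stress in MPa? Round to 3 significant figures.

138 MPa

Spring index C = D/d = 55.0/11.9 = 4.6218
K_W = (4C−1)/(4C−4) + 0.615/C = 17.487/14.487 + 0.1331 = 1.3401
τ₀ = 8FD/(πd³) = 8·1240·55.0/(π·11.9³) = 545600/5294.1 = 103.06 MPa
τ_max = K·τ₀ = 1.3401 × 103.06 = 138.11 MPa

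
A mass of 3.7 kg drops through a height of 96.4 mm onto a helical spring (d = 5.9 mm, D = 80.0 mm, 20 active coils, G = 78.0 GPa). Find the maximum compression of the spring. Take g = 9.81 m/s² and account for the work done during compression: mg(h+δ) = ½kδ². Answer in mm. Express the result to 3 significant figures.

115 mm

k = Gd⁴/(8D³N_a) = (78.0×10³)(5.9⁴)/(8·80.0³·20) = 1.1538 N/mm
W = mg = 3.7 × 9.81 = 36.297 N
½kδ² − Wδ − Wh = 0 → δ = (W + √(W² + 2kWh))/k
δ = (36.297 + √(1317.5 + 8074.03))/1.1538 = (36.297 + 96.91)/1.1538 = 115.46 mm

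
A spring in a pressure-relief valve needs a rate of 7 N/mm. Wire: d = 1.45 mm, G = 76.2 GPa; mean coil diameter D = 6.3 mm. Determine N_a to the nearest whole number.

N_a = Gd⁴/(8D³k) = (76.2×10³ × 1.45⁴)/(8 × 6.3³ × 7)
    = 336843 / 14002.6 = 24.06 → 24 coils

24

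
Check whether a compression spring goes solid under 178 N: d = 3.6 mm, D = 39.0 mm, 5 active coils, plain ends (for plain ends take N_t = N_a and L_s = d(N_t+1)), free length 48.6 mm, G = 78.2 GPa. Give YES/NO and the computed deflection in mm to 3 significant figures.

YES, δ = 32.2 mm

k = Gd⁴/(8D³N_a) = (78.2×10³)(3.6⁴)/(8·39.0³·5) = 5.5356 N/mm
N_t = 5; L_s = 3.6·6 = 21.6 mm; δ_solid = L₀ − L_s = 48.6 − 21.6 = 27 mm
δ = F/k = 178/5.5356 = 32.156 mm
δ ≥ δ_solid → spring goes solid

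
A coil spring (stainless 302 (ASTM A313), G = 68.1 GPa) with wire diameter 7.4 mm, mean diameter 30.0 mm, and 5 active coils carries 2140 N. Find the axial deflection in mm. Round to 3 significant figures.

k = Gd⁴/(8D³N_a) = (68.1×10³)(7.4⁴)/(8·30.0³·5) = 189.08 N/mm
δ = F/k = 2140 / 189.08 = 11.318 mm

11.3 mm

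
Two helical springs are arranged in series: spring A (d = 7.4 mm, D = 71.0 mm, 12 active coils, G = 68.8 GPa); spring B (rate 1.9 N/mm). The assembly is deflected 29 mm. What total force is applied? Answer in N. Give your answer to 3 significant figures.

41.9 N

k_A = Gd⁴/(8D³N_a) = (68.8×10³)(7.4⁴)/(8·71.0³·12) = 6.0044 N/mm
Series: 1/k_eq = 1/6.0044 + 1/1.9 = 0.69286; k_eq = 1.4433 N/mm
F = k_eq·δ = 1.4433·29 = 41.855 N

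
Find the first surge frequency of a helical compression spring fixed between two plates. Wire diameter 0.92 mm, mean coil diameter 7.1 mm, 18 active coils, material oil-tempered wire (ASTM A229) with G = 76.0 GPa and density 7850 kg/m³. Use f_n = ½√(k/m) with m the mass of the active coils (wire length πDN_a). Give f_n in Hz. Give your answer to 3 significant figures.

k = Gd⁴/(8D³N_a) = (76.0×10³)(0.92⁴)/(8·7.1³·18) = 1.0564 N/mm = 1056.4 N/m
Wire length L = πDN_a = π·7.1·18 = 401.5 mm
m = ρ·(πd²/4)·L = 7850 × 0.66476×10⁻⁶ m² × 0.4015 m = 0.0020952 kg
f_n = ½√(k/m) = 0.5·√(1056.4/0.0020952) = 0.5·√(5.0421e+05) = 355.04 Hz

355 Hz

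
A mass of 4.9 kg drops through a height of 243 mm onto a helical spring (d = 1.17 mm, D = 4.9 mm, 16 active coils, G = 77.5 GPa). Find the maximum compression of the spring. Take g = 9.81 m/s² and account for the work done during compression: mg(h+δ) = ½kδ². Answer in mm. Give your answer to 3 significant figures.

k = Gd⁴/(8D³N_a) = (77.5×10³)(1.17⁴)/(8·4.9³·16) = 9.6438 N/mm
W = mg = 4.9 × 9.81 = 48.069 N
½kδ² − Wδ − Wh = 0 → δ = (W + √(W² + 2kWh))/k
δ = (48.069 + √(2310.6 + 225293))/9.6438 = (48.069 + 477.08)/9.6438 = 54.455 mm

54.5 mm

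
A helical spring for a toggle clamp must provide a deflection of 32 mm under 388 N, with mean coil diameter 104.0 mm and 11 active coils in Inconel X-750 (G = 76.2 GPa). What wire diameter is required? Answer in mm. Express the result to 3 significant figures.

Required rate k = F/δ = 388/32 = 12.125 N/mm
d = (8D³N_a·k / G)^(1/4) = (8·104.0³·11·12.125 / (76.2×10³))^0.25
  = (15751)^0.25 = 11.2028 mm

11.2 mm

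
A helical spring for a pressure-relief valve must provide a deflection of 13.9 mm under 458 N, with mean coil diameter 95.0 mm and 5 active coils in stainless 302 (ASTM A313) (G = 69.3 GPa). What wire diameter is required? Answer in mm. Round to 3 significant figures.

Required rate k = F/δ = 458/13.9 = 32.95 N/mm
d = (8D³N_a·k / G)^(1/4) = (8·95.0³·5·32.95 / (69.3×10³))^0.25
  = (16306)^0.25 = 11.3002 mm

11.3 mm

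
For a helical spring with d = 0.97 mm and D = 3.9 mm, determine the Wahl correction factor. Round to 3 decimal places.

C = D/d = 3.9/0.97 = 4.0206
K_W = (4C−1)/(4C−4) + 0.615/C = 15.082/12.082 + 0.1530 = 1.4013

1.401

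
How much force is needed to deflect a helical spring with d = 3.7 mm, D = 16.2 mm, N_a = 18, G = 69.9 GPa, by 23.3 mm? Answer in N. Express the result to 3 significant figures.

k = Gd⁴/(8D³N_a) = (69.9×10³)(3.7⁴)/(8·16.2³·18) = 21.398 N/mm
F = k·δ = 21.398 × 23.3 = 498.58 N

499 N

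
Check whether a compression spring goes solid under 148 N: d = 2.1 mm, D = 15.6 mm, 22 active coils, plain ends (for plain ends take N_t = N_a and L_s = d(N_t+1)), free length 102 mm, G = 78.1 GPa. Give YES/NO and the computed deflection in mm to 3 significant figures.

k = Gd⁴/(8D³N_a) = (78.1×10³)(2.1⁴)/(8·15.6³·22) = 2.2732 N/mm
N_t = 22; L_s = 2.1·23 = 48.3 mm; δ_solid = L₀ − L_s = 102 − 48.3 = 53.7 mm
δ = F/k = 148/2.2732 = 65.106 mm
δ ≥ δ_solid → spring goes solid

YES, δ = 65.1 mm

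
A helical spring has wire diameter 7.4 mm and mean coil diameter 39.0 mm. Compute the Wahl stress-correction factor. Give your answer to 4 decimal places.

C = D/d = 39.0/7.4 = 5.2703
K_W = (4C−1)/(4C−4) + 0.615/C = 20.081/17.081 + 0.1167 = 1.2923

1.2923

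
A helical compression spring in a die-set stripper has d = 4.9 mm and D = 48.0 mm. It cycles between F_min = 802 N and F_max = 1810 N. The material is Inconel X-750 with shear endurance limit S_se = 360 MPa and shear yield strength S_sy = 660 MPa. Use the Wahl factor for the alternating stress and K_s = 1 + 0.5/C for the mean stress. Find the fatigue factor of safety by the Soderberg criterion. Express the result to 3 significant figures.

C = D/d = 48.0/4.9 = 9.7959; K_W = (4C−1)/(4C−4)+0.615/C = 1.1480; K_s = 1+0.5/C = 1.0510
F_a = (F_max−F_min)/2 = 504 N; F_m = (F_max+F_min)/2 = 1306 N
τ_a = K_W·8F_aD/(πd³) = 1.1480 × 523.63 = 601.15 MPa
τ_m = K_s·8F_mD/(πd³) = 1.0510 × 1356.9 = 1426.1 MPa
Soderberg: 1/n_f = τ_a/S_se + τ_m/S_sy = 601.15/360 + 1426.1/660 = 1.66986 + 2.16079 = 3.8307
n_f = 1/3.8307 = 0.2611

0.261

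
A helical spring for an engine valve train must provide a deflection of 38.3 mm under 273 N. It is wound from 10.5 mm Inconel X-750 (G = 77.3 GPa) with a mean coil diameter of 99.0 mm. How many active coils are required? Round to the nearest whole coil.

Required rate k = F/δ = 273/38.3 = 7.1279 N/mm
N_a = Gd⁴/(8D³k) = (77.3×10³ × 10.5⁴)/(8 × 99.0³ × 7.1279)
    = 9.39586e+08 / 5.53298e+07 = 16.98 → 17 coils

17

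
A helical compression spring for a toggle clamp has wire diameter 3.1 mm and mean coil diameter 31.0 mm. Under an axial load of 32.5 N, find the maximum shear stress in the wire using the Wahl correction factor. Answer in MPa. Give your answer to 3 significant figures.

Spring index C = D/d = 31.0/3.1 = 10.0000
K_W = (4C−1)/(4C−4) + 0.615/C = 39.000/36.000 + 0.0615 = 1.1448
τ₀ = 8FD/(πd³) = 8·32.5·31.0/(π·3.1³) = 8060/93.591 = 86.119 MPa
τ_max = K·τ₀ = 1.1448 × 86.119 = 98.592 MPa

98.6 MPa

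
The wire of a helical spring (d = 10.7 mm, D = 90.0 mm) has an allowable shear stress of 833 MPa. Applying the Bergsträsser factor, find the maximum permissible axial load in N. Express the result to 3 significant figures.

C = D/d = 90.0/10.7 = 8.4112
K_B = (4C+2)/(4C−3) = 35.645/30.645 = 1.1632
τ_max = K·8FD/(πd³) → F_max = τ_allow·πd³/(8DK)
F_max = 833·π·10.7³/(8·90.0·1.1632) = 3.2059e+06/837.47 = 3828 N

3830 N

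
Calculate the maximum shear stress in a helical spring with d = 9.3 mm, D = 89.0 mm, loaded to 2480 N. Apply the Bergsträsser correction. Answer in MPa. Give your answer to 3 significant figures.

Spring index C = D/d = 89.0/9.3 = 9.5699
K_B = (4C+2)/(4C−3) = 40.280/35.280 = 1.1417
τ₀ = 8FD/(πd³) = 8·2480·89.0/(π·9.3³) = 1.76576e+06/2527 = 698.77 MPa
τ_max = K·τ₀ = 1.1417 × 698.77 = 797.8 MPa

798 MPa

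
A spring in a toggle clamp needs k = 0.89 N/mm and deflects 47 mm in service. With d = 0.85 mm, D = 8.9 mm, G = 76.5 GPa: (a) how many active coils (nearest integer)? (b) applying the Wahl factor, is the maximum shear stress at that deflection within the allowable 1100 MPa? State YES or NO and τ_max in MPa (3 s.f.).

N_a = Gd⁴/(8D³k) = (76.5×10³)(0.85⁴)/(8·8.9³·0.89) = 7.956 → N_a = 8
Actual rate k = Gd⁴/(8D³·8) = 0.88509 N/mm
Working load F = kδ = 0.88509·47 = 41.599 N
C = 8.9/0.85 = 10.4706; K_W = (4C−1)/(4C−4)+0.615/C = 1.1379
τ_max = K_W·8FD/(πd³) = 1.1379·1535.2 = 1746.9 MPa
τ_max > 1100 MPa → exceeds allowable

(a) 8 coils; (b) NO, τ_max = 1750 MPa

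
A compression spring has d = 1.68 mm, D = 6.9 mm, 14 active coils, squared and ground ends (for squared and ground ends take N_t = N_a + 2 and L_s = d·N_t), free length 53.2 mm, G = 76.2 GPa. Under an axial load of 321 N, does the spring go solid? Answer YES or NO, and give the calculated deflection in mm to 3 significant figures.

NO, δ = 19.5 mm

k = Gd⁴/(8D³N_a) = (76.2×10³)(1.68⁴)/(8·6.9³·14) = 16.498 N/mm
N_t = 16; L_s = 1.68·16 = 26.88 mm; δ_solid = L₀ − L_s = 53.2 − 26.88 = 26.32 mm
δ = F/k = 321/16.498 = 19.457 mm
δ < δ_solid → spring does not go solid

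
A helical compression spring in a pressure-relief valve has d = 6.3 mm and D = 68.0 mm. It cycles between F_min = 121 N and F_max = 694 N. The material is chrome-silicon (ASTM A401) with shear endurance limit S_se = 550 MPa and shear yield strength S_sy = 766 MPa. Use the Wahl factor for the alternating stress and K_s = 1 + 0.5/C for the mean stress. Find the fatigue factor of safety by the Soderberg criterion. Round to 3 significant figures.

C = D/d = 68.0/6.3 = 10.7937; K_W = (4C−1)/(4C−4)+0.615/C = 1.1336; K_s = 1+0.5/C = 1.0463
F_a = (F_max−F_min)/2 = 286.5 N; F_m = (F_max+F_min)/2 = 407.5 N
τ_a = K_W·8F_aD/(πd³) = 1.1336 × 198.4 = 224.9 MPa
τ_m = K_s·8F_mD/(πd³) = 1.0463 × 282.2 = 295.27 MPa
Soderberg: 1/n_f = τ_a/S_se + τ_m/S_sy = 224.9/550 + 295.27/766 = 0.40892 + 0.38547 = 0.79439
n_f = 1/0.79439 = 1.259

1.26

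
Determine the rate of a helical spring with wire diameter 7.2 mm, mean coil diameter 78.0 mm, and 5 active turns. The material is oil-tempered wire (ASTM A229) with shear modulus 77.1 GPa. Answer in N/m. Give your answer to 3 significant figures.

k = Gd⁴/(8D³N_a) = (77.1×10³ × 7.2⁴) / (8 × 78.0³ × 5)
  = 2.07197e+08 / 1.89821e+07 = 10.915 N/mm = 10915 N/m

10900 N/m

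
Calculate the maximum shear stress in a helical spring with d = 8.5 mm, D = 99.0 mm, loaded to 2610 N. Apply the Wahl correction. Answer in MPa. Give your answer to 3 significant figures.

Spring index C = D/d = 99.0/8.5 = 11.6471
K_W = (4C−1)/(4C−4) + 0.615/C = 45.588/42.588 + 0.0528 = 1.1232
τ₀ = 8FD/(πd³) = 8·2610·99.0/(π·8.5³) = 2.06712e+06/1929.3 = 1071.4 MPa
τ_max = K·τ₀ = 1.1232 × 1071.4 = 1203.5 MPa

1200 MPa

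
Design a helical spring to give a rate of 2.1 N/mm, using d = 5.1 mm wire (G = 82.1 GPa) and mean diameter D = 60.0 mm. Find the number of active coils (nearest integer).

15

N_a = Gd⁴/(8D³k) = (82.1×10³ × 5.1⁴)/(8 × 60.0³ × 2.1)
    = 5.55423e+07 / 3.6288e+06 = 15.31 → 15 coils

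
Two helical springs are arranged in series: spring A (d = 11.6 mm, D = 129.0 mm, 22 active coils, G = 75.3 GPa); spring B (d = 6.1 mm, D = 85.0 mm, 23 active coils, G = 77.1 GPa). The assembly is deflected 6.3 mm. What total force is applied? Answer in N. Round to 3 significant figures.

4.72 N

k_A = Gd⁴/(8D³N_a) = (75.3×10³)(11.6⁴)/(8·129.0³·22) = 3.6087 N/mm
k_B = Gd⁴/(8D³N_a) = (77.1×10³)(6.1⁴)/(8·85.0³·23) = 0.94471 N/mm
Series: 1/k_eq = 1/3.6087 + 1/0.94471 = 1.3356; k_eq = 0.74871 N/mm
F = k_eq·δ = 0.74871·6.3 = 4.7169 N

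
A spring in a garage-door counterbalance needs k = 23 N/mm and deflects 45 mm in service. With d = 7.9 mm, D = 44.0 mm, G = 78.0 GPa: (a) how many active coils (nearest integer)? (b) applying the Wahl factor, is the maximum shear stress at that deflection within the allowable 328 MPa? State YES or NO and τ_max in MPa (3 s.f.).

N_a = Gd⁴/(8D³k) = (78.0×10³)(7.9⁴)/(8·44.0³·23) = 19.38 → N_a = 19
Actual rate k = Gd⁴/(8D³·19) = 23.464 N/mm
Working load F = kδ = 23.464·45 = 1055.9 N
C = 44.0/7.9 = 5.5696; K_W = (4C−1)/(4C−4)+0.615/C = 1.2745
τ_max = K_W·8FD/(πd³) = 1.2745·239.95 = 305.83 MPa
τ_max ≤ 328 MPa → acceptable

(a) 19 coils; (b) YES, τ_max = 306 MPa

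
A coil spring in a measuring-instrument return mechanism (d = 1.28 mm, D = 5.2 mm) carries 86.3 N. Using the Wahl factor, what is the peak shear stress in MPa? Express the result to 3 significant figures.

Spring index C = D/d = 5.2/1.28 = 4.0625
K_W = (4C−1)/(4C−4) + 0.615/C = 15.250/12.250 + 0.1514 = 1.3963
τ₀ = 8FD/(πd³) = 8·86.3·5.2/(π·1.28³) = 3590.08/6.5884 = 544.91 MPa
τ_max = K·τ₀ = 1.3963 × 544.91 = 760.85 MPa

761 MPa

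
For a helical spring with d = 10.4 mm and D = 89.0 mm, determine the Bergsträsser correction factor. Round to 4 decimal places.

C = D/d = 89.0/10.4 = 8.5577
K_B = (4C+2)/(4C−3) = 36.231/31.231 = 1.1601

1.1601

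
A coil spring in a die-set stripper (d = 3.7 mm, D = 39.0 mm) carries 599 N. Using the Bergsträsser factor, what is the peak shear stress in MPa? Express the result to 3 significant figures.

Spring index C = D/d = 39.0/3.7 = 10.5405
K_B = (4C+2)/(4C−3) = 44.162/39.162 = 1.1277
τ₀ = 8FD/(πd³) = 8·599·39.0/(π·3.7³) = 186888/159.13 = 1174.4 MPa
τ_max = K·τ₀ = 1.1277 × 1174.4 = 1324.4 MPa

1320 MPa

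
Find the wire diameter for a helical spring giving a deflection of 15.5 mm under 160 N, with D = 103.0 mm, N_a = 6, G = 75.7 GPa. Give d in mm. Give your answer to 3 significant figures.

Required rate k = F/δ = 160/15.5 = 10.323 N/mm
d = (8D³N_a·k / G)^(1/4) = (8·103.0³·6·10.323 / (75.7×10³))^0.25
  = (7152.3)^0.25 = 9.1963 mm

9.20 mm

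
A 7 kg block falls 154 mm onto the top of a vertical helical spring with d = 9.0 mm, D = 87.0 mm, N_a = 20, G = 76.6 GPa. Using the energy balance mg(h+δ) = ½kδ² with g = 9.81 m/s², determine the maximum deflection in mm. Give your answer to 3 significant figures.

82.5 mm

k = Gd⁴/(8D³N_a) = (76.6×10³)(9.0⁴)/(8·87.0³·20) = 4.77 N/mm
W = mg = 7 × 9.81 = 68.67 N
½kδ² − Wδ − Wh = 0 → δ = (W + √(W² + 2kWh))/k
δ = (68.67 + √(4715.6 + 100888))/4.77 = (68.67 + 324.97)/4.77 = 82.523 mm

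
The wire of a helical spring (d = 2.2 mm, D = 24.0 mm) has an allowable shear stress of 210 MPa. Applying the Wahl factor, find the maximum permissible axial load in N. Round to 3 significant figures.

32.3 N

C = D/d = 24.0/2.2 = 10.9091
K_W = (4C−1)/(4C−4) + 0.615/C = 42.636/39.636 + 0.0564 = 1.1321
τ_max = K·8FD/(πd³) → F_max = τ_allow·πd³/(8DK)
F_max = 210·π·2.2³/(8·24.0·1.1321) = 7024.9/217.36 = 32.32 N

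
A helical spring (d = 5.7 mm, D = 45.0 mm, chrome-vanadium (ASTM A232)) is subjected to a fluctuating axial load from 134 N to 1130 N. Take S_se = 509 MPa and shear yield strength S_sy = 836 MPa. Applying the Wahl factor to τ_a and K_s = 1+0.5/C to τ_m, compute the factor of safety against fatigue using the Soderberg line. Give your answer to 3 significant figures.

0.822

C = D/d = 45.0/5.7 = 7.8947; K_W = (4C−1)/(4C−4)+0.615/C = 1.1867; K_s = 1+0.5/C = 1.0633
F_a = (F_max−F_min)/2 = 498 N; F_m = (F_max+F_min)/2 = 632 N
τ_a = K_W·8F_aD/(πd³) = 1.1867 × 308.15 = 365.67 MPa
τ_m = K_s·8F_mD/(πd³) = 1.0633 × 391.06 = 415.83 MPa
Soderberg: 1/n_f = τ_a/S_se + τ_m/S_sy = 365.67/509 + 415.83/836 = 0.71841 + 0.49740 = 1.2158
n_f = 1/1.2158 = 0.8225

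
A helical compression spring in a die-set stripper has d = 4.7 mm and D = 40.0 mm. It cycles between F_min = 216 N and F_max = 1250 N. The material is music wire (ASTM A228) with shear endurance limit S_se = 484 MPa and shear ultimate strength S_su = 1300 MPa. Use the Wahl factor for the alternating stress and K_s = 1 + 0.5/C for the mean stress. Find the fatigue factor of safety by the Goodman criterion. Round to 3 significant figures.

0.551

C = D/d = 40.0/4.7 = 8.5106; K_W = (4C−1)/(4C−4)+0.615/C = 1.1721; K_s = 1+0.5/C = 1.0588
F_a = (F_max−F_min)/2 = 517 N; F_m = (F_max+F_min)/2 = 733 N
τ_a = K_W·8F_aD/(πd³) = 1.1721 × 507.22 = 594.52 MPa
τ_m = K_s·8F_mD/(πd³) = 1.0588 × 719.14 = 761.38 MPa
Goodman: 1/n_f = τ_a/S_se + τ_m/S_su = 594.52/484 + 761.38/1300 = 1.22836 + 0.58568 = 1.814
n_f = 1/1.814 = 0.5513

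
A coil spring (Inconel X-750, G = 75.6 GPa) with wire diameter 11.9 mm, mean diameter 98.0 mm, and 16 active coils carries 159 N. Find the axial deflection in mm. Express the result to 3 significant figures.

k = Gd⁴/(8D³N_a) = (75.6×10³)(11.9⁴)/(8·98.0³·16) = 12.584 N/mm
δ = F/k = 159 / 12.584 = 12.635 mm

12.6 mm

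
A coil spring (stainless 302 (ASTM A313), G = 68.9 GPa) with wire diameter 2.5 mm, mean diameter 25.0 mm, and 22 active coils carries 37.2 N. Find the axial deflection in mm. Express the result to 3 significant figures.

k = Gd⁴/(8D³N_a) = (68.9×10³)(2.5⁴)/(8·25.0³·22) = 0.97869 N/mm
δ = F/k = 37.2 / 0.97869 = 38.01 mm

38.0 mm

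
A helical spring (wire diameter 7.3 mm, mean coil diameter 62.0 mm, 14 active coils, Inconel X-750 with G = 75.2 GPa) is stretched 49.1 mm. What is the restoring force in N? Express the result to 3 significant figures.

k = Gd⁴/(8D³N_a) = (75.2×10³)(7.3⁴)/(8·62.0³·14) = 8.0005 N/mm
F = k·δ = 8.0005 × 49.1 = 392.82 N

393 N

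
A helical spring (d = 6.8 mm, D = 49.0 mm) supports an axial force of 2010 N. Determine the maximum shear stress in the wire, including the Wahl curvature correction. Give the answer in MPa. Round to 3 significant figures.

962 MPa

Spring index C = D/d = 49.0/6.8 = 7.2059
K_W = (4C−1)/(4C−4) + 0.615/C = 27.824/24.824 + 0.0853 = 1.2062
τ₀ = 8FD/(πd³) = 8·2010·49.0/(π·6.8³) = 787920/987.82 = 797.64 MPa
τ_max = K·τ₀ = 1.2062 × 797.64 = 962.11 MPa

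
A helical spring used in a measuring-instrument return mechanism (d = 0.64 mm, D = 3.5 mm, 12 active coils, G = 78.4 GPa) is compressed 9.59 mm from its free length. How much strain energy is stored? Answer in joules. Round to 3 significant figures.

0.147 J

k = Gd⁴/(8D³N_a) = (78.4×10³)(0.64⁴)/(8·3.5³·12) = 3.1957 N/mm
U = ½kδ² = 0.5 × 3.1957 × 9.59² = 146.95 N·mm = 0.14695 J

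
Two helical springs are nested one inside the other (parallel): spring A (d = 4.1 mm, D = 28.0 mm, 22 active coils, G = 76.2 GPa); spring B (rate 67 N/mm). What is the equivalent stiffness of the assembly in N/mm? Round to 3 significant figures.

72.6 N/mm

k_A = Gd⁴/(8D³N_a) = (76.2×10³)(4.1⁴)/(8·28.0³·22) = 5.5732 N/mm
Parallel: k_eq = 5.5732 + 67 = 72.573 N/mm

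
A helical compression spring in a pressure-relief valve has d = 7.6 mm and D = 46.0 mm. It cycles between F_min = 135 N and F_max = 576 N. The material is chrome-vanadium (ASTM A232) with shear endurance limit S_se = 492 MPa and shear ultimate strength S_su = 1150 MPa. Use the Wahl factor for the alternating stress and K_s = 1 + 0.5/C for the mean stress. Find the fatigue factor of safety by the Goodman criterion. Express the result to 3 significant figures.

C = D/d = 46.0/7.6 = 6.0526; K_W = (4C−1)/(4C−4)+0.615/C = 1.2500; K_s = 1+0.5/C = 1.0826
F_a = (F_max−F_min)/2 = 220.5 N; F_m = (F_max+F_min)/2 = 355.5 N
τ_a = K_W·8F_aD/(πd³) = 1.2500 × 58.839 = 73.552 MPa
τ_m = K_s·8F_mD/(πd³) = 1.0826 × 94.863 = 102.7 MPa
Goodman: 1/n_f = τ_a/S_se + τ_m/S_su = 73.552/492 + 102.7/1150 = 0.14950 + 0.08930 = 0.2388
n_f = 1/0.2388 = 4.188

4.19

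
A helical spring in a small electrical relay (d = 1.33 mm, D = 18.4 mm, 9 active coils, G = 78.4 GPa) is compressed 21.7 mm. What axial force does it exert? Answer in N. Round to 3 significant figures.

k = Gd⁴/(8D³N_a) = (78.4×10³)(1.33⁴)/(8·18.4³·9) = 0.54694 N/mm
F = k·δ = 0.54694 × 21.7 = 11.869 N

11.9 N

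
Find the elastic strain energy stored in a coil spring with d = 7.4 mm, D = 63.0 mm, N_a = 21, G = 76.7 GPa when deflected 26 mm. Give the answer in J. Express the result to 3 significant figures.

1.85 J

k = Gd⁴/(8D³N_a) = (76.7×10³)(7.4⁴)/(8·63.0³·21) = 5.4751 N/mm
U = ½kδ² = 0.5 × 5.4751 × 26² = 1850.6 N·mm = 1.8506 J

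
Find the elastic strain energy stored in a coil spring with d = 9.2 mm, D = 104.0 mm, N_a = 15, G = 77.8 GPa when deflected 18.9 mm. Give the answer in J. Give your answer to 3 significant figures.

0.737 J

k = Gd⁴/(8D³N_a) = (77.8×10³)(9.2⁴)/(8·104.0³·15) = 4.129 N/mm
U = ½kδ² = 0.5 × 4.129 × 18.9² = 737.47 N·mm = 0.73747 J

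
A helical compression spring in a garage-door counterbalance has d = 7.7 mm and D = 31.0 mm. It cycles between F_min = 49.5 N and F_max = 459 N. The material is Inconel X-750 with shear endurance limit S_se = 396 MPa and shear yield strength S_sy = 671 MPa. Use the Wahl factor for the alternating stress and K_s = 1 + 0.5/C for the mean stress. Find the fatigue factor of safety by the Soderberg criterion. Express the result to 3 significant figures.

C = D/d = 31.0/7.7 = 4.0260; K_W = (4C−1)/(4C−4)+0.615/C = 1.4006; K_s = 1+0.5/C = 1.1242
F_a = (F_max−F_min)/2 = 204.75 N; F_m = (F_max+F_min)/2 = 254.25 N
τ_a = K_W·8F_aD/(πd³) = 1.4006 × 35.404 = 49.587 MPa
τ_m = K_s·8F_mD/(πd³) = 1.1242 × 43.963 = 49.423 MPa
Soderberg: 1/n_f = τ_a/S_se + τ_m/S_sy = 49.587/396 + 49.423/671 = 0.12522 + 0.07366 = 0.19888
n_f = 1/0.19888 = 5.028

5.03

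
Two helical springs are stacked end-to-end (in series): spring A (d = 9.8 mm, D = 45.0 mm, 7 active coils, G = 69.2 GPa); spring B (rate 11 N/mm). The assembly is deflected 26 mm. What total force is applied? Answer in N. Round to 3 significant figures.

263 N

k_A = Gd⁴/(8D³N_a) = (69.2×10³)(9.8⁴)/(8·45.0³·7) = 125.08 N/mm
Series: 1/k_eq = 1/125.08 + 1/11 = 0.098904; k_eq = 10.111 N/mm
F = k_eq·δ = 10.111·26 = 262.88 N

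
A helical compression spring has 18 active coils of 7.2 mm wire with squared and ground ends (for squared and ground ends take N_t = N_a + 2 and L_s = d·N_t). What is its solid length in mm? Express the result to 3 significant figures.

144 mm

squared and ground ends: N_t = N_a + 2 = 18 + 2 = 20
L_s = d·N_t = 7.2 × 20 = 144 mm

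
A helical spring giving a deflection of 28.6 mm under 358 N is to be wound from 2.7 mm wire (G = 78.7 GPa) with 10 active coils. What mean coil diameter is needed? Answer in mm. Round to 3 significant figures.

16.1 mm

Required rate k = F/δ = 358/28.6 = 12.517 N/mm
D = (Gd⁴/(8N_a·k))^(1/3) = (78.7×10³·2.7⁴/(8·10·12.517))^(1/3)
  = (4176.6)^(1/3) = 16.1043 mm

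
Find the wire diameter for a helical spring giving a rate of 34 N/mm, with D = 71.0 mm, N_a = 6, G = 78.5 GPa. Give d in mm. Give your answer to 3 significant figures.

d = (8D³N_a·k / G)^(1/4) = (8·71.0³·6·34 / (78.5×10³))^0.25
  = (7440.9)^0.25 = 9.2877 mm

9.29 mm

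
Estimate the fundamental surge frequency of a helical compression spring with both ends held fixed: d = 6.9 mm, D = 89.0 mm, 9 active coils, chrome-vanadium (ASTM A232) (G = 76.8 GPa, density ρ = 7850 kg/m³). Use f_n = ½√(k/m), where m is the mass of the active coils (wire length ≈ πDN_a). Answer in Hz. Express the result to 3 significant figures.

k = Gd⁴/(8D³N_a) = (76.8×10³)(6.9⁴)/(8·89.0³·9) = 3.4297 N/mm = 3429.7 N/m
Wire length L = πDN_a = π·89.0·9 = 2516.4 mm
m = ρ·(πd²/4)·L = 7850 × 37.393×10⁻⁶ m² × 2.5164 m = 0.73865 kg
f_n = ½√(k/m) = 0.5·√(3429.7/0.73865) = 0.5·√(4643.2) = 34.07 Hz

34.1 Hz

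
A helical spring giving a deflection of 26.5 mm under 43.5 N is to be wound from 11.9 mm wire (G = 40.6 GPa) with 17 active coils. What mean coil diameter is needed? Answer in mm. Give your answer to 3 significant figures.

154 mm

Required rate k = F/δ = 43.5/26.5 = 1.6415 N/mm
D = (Gd⁴/(8N_a·k))^(1/3) = (40.6×10³·11.9⁴/(8·17·1.6415))^(1/3)
  = (3.64696e+06)^(1/3) = 153.9255 mm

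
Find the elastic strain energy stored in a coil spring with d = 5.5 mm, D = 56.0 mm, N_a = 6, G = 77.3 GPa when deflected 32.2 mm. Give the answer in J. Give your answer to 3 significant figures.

4.35 J

k = Gd⁴/(8D³N_a) = (77.3×10³)(5.5⁴)/(8·56.0³·6) = 8.3912 N/mm
U = ½kδ² = 0.5 × 8.3912 × 32.2² = 4350.2 N·mm = 4.3502 J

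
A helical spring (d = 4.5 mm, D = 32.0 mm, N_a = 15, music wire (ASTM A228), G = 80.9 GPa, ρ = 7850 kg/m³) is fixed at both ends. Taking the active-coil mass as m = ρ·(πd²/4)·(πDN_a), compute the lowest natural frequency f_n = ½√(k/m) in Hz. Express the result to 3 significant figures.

106 Hz

k = Gd⁴/(8D³N_a) = (80.9×10³)(4.5⁴)/(8·32.0³·15) = 8.4366 N/mm = 8436.6 N/m
Wire length L = πDN_a = π·32.0·15 = 1508 mm
m = ρ·(πd²/4)·L = 7850 × 15.904×10⁻⁶ m² × 1.508 m = 0.18827 kg
f_n = ½√(k/m) = 0.5·√(8436.6/0.18827) = 0.5·√(44812) = 105.84 Hz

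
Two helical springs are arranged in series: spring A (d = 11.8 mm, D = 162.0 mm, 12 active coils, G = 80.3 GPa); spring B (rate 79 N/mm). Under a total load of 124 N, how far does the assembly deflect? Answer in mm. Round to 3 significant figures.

k_A = Gd⁴/(8D³N_a) = (80.3×10³)(11.8⁴)/(8·162.0³·12) = 3.8144 N/mm
Series: 1/k_eq = 1/3.8144 + 1/79 = 0.27482; k_eq = 3.6387 N/mm
δ = F/k_eq = 124/3.6387 = 34.078 mm

34.1 mm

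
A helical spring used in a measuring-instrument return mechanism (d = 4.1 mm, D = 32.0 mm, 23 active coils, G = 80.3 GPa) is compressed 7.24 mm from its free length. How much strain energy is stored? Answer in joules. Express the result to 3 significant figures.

k = Gd⁴/(8D³N_a) = (80.3×10³)(4.1⁴)/(8·32.0³·23) = 3.7634 N/mm
U = ½kδ² = 0.5 × 3.7634 × 7.24² = 98.635 N·mm = 0.098635 J

0.0986 J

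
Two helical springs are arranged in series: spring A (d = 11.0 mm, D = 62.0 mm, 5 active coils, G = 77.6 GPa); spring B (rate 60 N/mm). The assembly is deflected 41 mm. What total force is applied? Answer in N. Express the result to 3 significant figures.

k_A = Gd⁴/(8D³N_a) = (77.6×10³)(11.0⁴)/(8·62.0³·5) = 119.18 N/mm
Series: 1/k_eq = 1/119.18 + 1/60 = 0.025057; k_eq = 39.908 N/mm
F = k_eq·δ = 39.908·41 = 1636.2 N

1640 N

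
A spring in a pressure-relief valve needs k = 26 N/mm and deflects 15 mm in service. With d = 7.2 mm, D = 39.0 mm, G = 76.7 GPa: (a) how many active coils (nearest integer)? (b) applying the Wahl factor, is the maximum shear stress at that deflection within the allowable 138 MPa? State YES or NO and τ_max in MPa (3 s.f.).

(a) 17 coils; (b) YES, τ_max = 131 MPa

N_a = Gd⁴/(8D³k) = (76.7×10³)(7.2⁴)/(8·39.0³·26) = 16.71 → N_a = 17
Actual rate k = Gd⁴/(8D³·17) = 25.55 N/mm
Working load F = kδ = 25.55·15 = 383.25 N
C = 39.0/7.2 = 5.4167; K_W = (4C−1)/(4C−4)+0.615/C = 1.2833
τ_max = K_W·8FD/(πd³) = 1.2833·101.97 = 130.87 MPa
τ_max ≤ 138 MPa → acceptable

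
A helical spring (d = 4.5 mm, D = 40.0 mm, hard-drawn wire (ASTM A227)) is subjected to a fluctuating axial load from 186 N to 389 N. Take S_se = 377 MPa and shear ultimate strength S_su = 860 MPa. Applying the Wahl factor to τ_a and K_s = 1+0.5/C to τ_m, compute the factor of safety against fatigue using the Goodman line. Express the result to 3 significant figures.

C = D/d = 40.0/4.5 = 8.8889; K_W = (4C−1)/(4C−4)+0.615/C = 1.1643; K_s = 1+0.5/C = 1.0562
F_a = (F_max−F_min)/2 = 101.5 N; F_m = (F_max+F_min)/2 = 287.5 N
τ_a = K_W·8F_aD/(πd³) = 1.1643 × 113.46 = 132.09 MPa
τ_m = K_s·8F_mD/(πd³) = 1.0562 × 321.37 = 339.44 MPa
Goodman: 1/n_f = τ_a/S_se + τ_m/S_su = 132.09/377 + 339.44/860 = 0.35038 + 0.39470 = 0.74508
n_f = 1/0.74508 = 1.342

1.34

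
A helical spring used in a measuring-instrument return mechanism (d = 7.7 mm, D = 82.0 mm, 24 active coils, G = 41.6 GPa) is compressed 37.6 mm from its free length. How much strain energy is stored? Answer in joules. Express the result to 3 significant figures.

0.976 J

k = Gd⁴/(8D³N_a) = (41.6×10³)(7.7⁴)/(8·82.0³·24) = 1.3814 N/mm
U = ½kδ² = 0.5 × 1.3814 × 37.6² = 976.47 N·mm = 0.97647 J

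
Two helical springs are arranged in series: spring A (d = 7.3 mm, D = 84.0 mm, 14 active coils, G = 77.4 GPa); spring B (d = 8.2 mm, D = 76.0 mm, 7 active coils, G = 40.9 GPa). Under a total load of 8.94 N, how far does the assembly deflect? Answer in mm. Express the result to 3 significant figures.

k_A = Gd⁴/(8D³N_a) = (77.4×10³)(7.3⁴)/(8·84.0³·14) = 3.3111 N/mm
k_B = Gd⁴/(8D³N_a) = (40.9×10³)(8.2⁴)/(8·76.0³·7) = 7.5223 N/mm
Series: 1/k_eq = 1/3.3111 + 1/7.5223 = 0.43495; k_eq = 2.2991 N/mm
δ = F/k_eq = 8.94/2.2991 = 3.8885 mm

3.89 mm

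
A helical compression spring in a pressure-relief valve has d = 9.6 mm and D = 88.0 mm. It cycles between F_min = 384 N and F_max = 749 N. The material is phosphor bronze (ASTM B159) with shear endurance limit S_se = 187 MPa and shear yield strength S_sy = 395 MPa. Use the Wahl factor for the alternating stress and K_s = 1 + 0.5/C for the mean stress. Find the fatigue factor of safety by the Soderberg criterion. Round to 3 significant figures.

1.49

C = D/d = 88.0/9.6 = 9.1667; K_W = (4C−1)/(4C−4)+0.615/C = 1.1589; K_s = 1+0.5/C = 1.0545
F_a = (F_max−F_min)/2 = 182.5 N; F_m = (F_max+F_min)/2 = 566.5 N
τ_a = K_W·8F_aD/(πd³) = 1.1589 × 46.224 = 53.571 MPa
τ_m = K_s·8F_mD/(πd³) = 1.0545 × 143.49 = 151.31 MPa
Soderberg: 1/n_f = τ_a/S_se + τ_m/S_sy = 53.571/187 + 151.31/395 = 0.28647 + 0.38307 = 0.66954
n_f = 1/0.66954 = 1.494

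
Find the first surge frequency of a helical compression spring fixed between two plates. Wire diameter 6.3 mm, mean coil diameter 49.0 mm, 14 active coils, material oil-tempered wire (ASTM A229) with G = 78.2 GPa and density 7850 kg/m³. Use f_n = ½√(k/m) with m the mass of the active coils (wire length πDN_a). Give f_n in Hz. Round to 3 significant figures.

66.6 Hz

k = Gd⁴/(8D³N_a) = (78.2×10³)(6.3⁴)/(8·49.0³·14) = 9.3489 N/mm = 9348.9 N/m
Wire length L = πDN_a = π·49.0·14 = 2155.1 mm
m = ρ·(πd²/4)·L = 7850 × 31.172×10⁻⁶ m² × 2.1551 m = 0.52737 kg
f_n = ½√(k/m) = 0.5·√(9348.9/0.52737) = 0.5·√(17728) = 66.572 Hz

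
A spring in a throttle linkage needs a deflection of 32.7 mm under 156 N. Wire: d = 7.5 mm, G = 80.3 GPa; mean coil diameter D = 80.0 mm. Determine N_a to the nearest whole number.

Required rate k = F/δ = 156/32.7 = 4.7706 N/mm
N_a = Gd⁴/(8D³k) = (80.3×10³ × 7.5⁴)/(8 × 80.0³ × 4.7706)
    = 2.54074e+08 / 1.95406e+07 = 13 → 13 coils

13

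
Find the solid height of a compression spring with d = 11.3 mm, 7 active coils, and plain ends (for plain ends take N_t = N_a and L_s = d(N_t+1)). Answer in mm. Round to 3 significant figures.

90.4 mm

plain ends: N_t = N_a = 7
L_s = d·(N_t+1) = 11.3 × 8 = 90.4 mm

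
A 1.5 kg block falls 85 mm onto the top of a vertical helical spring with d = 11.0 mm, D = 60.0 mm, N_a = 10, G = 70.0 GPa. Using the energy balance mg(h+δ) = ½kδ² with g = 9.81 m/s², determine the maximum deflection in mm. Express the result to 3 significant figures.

6.75 mm

k = Gd⁴/(8D³N_a) = (70.0×10³)(11.0⁴)/(8·60.0³·10) = 59.31 N/mm
W = mg = 1.5 × 9.81 = 14.715 N
½kδ² − Wδ − Wh = 0 → δ = (W + √(W² + 2kWh))/k
δ = (14.715 + √(216.53 + 148366))/59.31 = (14.715 + 385.46)/59.31 = 6.7473 mm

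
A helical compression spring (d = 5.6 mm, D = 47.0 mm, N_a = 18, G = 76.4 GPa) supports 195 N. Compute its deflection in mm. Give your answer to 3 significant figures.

k = Gd⁴/(8D³N_a) = (76.4×10³)(5.6⁴)/(8·47.0³·18) = 5.0256 N/mm
δ = F/k = 195 / 5.0256 = 38.801 mm

38.8 mm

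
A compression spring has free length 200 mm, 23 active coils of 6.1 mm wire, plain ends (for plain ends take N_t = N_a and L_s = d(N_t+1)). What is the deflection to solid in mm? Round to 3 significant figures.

53.6 mm

N_t = 23; L_s = 6.1·24 = 146.4 mm
δ_solid = L₀ − L_s = 200 − 146.4 = 53.6 mm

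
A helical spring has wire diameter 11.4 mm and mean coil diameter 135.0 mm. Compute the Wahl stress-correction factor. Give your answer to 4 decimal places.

1.1211

C = D/d = 135.0/11.4 = 11.8421
K_W = (4C−1)/(4C−4) + 0.615/C = 46.368/43.368 + 0.0519 = 1.1211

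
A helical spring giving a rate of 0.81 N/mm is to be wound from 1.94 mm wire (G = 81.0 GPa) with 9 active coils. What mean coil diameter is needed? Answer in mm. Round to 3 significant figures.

D = (Gd⁴/(8N_a·k))^(1/3) = (81.0×10³·1.94⁴/(8·9·0.81))^(1/3)
  = (19673.2)^(1/3) = 26.9955 mm

27.0 mm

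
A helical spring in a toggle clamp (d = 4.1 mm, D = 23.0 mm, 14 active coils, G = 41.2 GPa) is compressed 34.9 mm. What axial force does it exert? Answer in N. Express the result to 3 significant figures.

298 N

k = Gd⁴/(8D³N_a) = (41.2×10³)(4.1⁴)/(8·23.0³·14) = 8.5434 N/mm
F = k·δ = 8.5434 × 34.9 = 298.16 N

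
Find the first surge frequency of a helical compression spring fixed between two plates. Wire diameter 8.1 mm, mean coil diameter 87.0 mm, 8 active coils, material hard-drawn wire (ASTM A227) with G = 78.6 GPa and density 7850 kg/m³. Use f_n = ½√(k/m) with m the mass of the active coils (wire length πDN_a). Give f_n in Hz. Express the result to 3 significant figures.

47.6 Hz

k = Gd⁴/(8D³N_a) = (78.6×10³)(8.1⁴)/(8·87.0³·8) = 8.0283 N/mm = 8028.3 N/m
Wire length L = πDN_a = π·87.0·8 = 2186.5 mm
m = ρ·(πd²/4)·L = 7850 × 51.53×10⁻⁶ m² × 2.1865 m = 0.88448 kg
f_n = ½√(k/m) = 0.5·√(8028.3/0.88448) = 0.5·√(9076.9) = 47.636 Hz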